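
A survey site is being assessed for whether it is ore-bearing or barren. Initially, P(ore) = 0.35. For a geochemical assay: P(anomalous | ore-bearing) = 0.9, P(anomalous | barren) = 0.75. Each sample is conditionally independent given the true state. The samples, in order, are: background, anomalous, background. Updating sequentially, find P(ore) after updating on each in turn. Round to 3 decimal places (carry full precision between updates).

0.094

Apply Bayes' rule sequentially, carrying P(ore) forward.
After 'background': P(ore) = 0.1·0.3500 / (0.1·0.3500 + 0.25·0.6500) ≈ 0.1772
After 'anomalous': P(ore) = 0.9·0.1772 / (0.9·0.1772 + 0.75·0.8228) ≈ 0.2054
After 'background': P(ore) = 0.1·0.2054 / (0.1·0.2054 + 0.25·0.7946) ≈ 0.0937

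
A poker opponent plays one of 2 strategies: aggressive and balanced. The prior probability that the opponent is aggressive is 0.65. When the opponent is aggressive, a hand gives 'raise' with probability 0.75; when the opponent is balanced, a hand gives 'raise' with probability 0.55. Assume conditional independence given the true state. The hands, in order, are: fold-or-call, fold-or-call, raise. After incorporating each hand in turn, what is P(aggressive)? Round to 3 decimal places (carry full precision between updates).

After 'fold-or-call': P(aggressive) = 0.25·0.6500 / (0.25·0.6500 + 0.45·0.3500) ≈ 0.5078
After 'fold-or-call': P(aggressive) = 0.25·0.5078 / (0.25·0.5078 + 0.45·0.4922) ≈ 0.3643
After 'raise': P(aggressive) = 0.75·0.3643 / (0.75·0.3643 + 0.55·0.6357) ≈ 0.4387

0.439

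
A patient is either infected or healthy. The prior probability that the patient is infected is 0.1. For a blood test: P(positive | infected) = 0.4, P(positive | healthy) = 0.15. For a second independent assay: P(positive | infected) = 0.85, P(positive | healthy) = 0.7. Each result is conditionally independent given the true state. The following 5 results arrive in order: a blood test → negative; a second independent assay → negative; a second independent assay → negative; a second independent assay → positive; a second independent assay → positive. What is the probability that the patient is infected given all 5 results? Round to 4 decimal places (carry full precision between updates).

0.0281

Apply Bayes' rule sequentially, carrying P(infected) forward.
After a blood test='negative': P(infected) = 0.6·0.1000 / (0.6·0.1000 + 0.85·0.9000) ≈ 0.0727
After a second independent assay='negative': P(infected) = 0.15·0.0727 / (0.15·0.0727 + 0.3·0.9273) ≈ 0.0377
After a second independent assay='negative': P(infected) = 0.15·0.0377 / (0.15·0.0377 + 0.3·0.9623) ≈ 0.0192
After a second independent assay='positive': P(infected) = 0.85·0.0192 / (0.85·0.0192 + 0.7·0.9808) ≈ 0.0233
After a second independent assay='positive': P(infected) = 0.85·0.0233 / (0.85·0.0233 + 0.7·0.9767) ≈ 0.0281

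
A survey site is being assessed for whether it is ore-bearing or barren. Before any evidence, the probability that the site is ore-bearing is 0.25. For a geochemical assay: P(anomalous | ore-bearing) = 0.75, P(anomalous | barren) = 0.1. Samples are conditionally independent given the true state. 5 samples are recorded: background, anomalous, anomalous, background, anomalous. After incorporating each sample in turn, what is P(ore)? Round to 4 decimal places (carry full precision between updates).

0.9156

After 'background': P(ore) = 0.25·0.2500 / (0.25·0.2500 + 0.9·0.7500) ≈ 0.0847
After 'anomalous': P(ore) = 0.75·0.0847 / (0.75·0.0847 + 0.1·0.9153) ≈ 0.4098
After 'anomalous': P(ore) = 0.75·0.4098 / (0.75·0.4098 + 0.1·0.5902) ≈ 0.8389
After 'background': P(ore) = 0.25·0.8389 / (0.25·0.8389 + 0.9·0.1611) ≈ 0.5913
After 'anomalous': P(ore) = 0.75·0.5913 / (0.75·0.5913 + 0.1·0.4087) ≈ 0.9156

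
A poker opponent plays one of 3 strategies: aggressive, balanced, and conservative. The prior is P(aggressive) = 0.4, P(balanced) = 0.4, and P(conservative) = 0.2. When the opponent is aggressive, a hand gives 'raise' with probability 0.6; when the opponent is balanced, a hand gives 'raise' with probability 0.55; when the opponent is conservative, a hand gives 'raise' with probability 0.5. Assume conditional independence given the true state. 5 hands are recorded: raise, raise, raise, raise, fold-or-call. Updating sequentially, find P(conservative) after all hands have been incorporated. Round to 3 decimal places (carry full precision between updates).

After 'raise': normaliser = 0.6·0.4000 + 0.55·0.4000 + 0.5·0.2000; P(aggressive) ≈ 0.4286, P(balanced) ≈ 0.3929, P(conservative) ≈ 0.1786
After 'raise': normaliser = 0.6·0.4286 + 0.55·0.3929 + 0.5·0.1786; P(aggressive) ≈ 0.4571, P(balanced) ≈ 0.3841, P(conservative) ≈ 0.1587
After 'raise': normaliser = 0.6·0.4571 + 0.55·0.3841 + 0.5·0.1587; P(aggressive) ≈ 0.4855, P(balanced) ≈ 0.3740, P(conservative) ≈ 0.1405
After 'raise': normaliser = 0.6·0.4855 + 0.55·0.3740 + 0.5·0.1405; P(aggressive) ≈ 0.5136, P(balanced) ≈ 0.3626, P(conservative) ≈ 0.1238
After 'fold-or-call': normaliser = 0.4·0.5136 + 0.45·0.3626 + 0.5·0.1238; P(aggressive) ≈ 0.4772, P(balanced) ≈ 0.3790, P(conservative) ≈ 0.1438

0.144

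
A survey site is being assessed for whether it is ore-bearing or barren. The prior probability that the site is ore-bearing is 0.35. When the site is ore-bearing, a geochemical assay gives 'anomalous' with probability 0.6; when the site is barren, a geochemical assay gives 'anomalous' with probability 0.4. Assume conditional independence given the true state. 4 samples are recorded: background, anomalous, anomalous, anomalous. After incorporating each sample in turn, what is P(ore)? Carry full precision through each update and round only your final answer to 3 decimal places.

After 'background': P(ore) = 0.4·0.3500 / (0.4·0.3500 + 0.6·0.6500) ≈ 0.2642
After 'anomalous': P(ore) = 0.6·0.2642 / (0.6·0.2642 + 0.4·0.7358) ≈ 0.3500
After 'anomalous': P(ore) = 0.6·0.3500 / (0.6·0.3500 + 0.4·0.6500) ≈ 0.4468
After 'anomalous': P(ore) = 0.6·0.4468 / (0.6·0.4468 + 0.4·0.5532) ≈ 0.5478

0.548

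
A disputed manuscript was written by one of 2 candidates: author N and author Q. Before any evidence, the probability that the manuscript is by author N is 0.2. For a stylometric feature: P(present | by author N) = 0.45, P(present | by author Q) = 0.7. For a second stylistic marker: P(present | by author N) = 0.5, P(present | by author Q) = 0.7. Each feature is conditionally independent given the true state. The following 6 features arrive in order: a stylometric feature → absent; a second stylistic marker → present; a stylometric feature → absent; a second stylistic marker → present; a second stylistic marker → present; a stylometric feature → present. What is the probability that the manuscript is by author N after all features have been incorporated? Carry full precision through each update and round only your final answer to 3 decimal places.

After a stylometric feature='absent': P(author N) = 0.55·0.2000 / (0.55·0.2000 + 0.3·0.8000) ≈ 0.3143
After a second stylistic marker='present': P(author N) = 0.5·0.3143 / (0.5·0.3143 + 0.7·0.6857) ≈ 0.2466
After a stylometric feature='absent': P(author N) = 0.55·0.2466 / (0.55·0.2466 + 0.3·0.7534) ≈ 0.3751
After a second stylistic marker='present': P(author N) = 0.5·0.3751 / (0.5·0.3751 + 0.7·0.6249) ≈ 0.3001
After a second stylistic marker='present': P(author N) = 0.5·0.3001 / (0.5·0.3001 + 0.7·0.6999) ≈ 0.2344
After a stylometric feature='present': P(author N) = 0.45·0.2344 / (0.45·0.2344 + 0.7·0.7656) ≈ 0.1645

0.164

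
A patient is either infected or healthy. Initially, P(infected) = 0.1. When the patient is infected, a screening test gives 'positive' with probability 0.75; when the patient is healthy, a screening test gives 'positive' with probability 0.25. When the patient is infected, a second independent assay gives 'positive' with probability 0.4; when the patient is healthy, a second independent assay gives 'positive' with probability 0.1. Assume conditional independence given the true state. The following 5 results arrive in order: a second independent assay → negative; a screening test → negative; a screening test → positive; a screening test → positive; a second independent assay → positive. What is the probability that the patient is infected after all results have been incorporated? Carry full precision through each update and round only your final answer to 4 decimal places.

0.4706

Apply Bayes' rule sequentially, carrying P(infected) forward.
After a second independent assay='negative': P(infected) = 0.6·0.1000 / (0.6·0.1000 + 0.9·0.9000) ≈ 0.0690
After a screening test='negative': P(infected) = 0.25·0.0690 / (0.25·0.0690 + 0.75·0.9310) ≈ 0.0241
After a screening test='positive': P(infected) = 0.75·0.0241 / (0.75·0.0241 + 0.25·0.9759) ≈ 0.0690
After a screening test='positive': P(infected) = 0.75·0.0690 / (0.75·0.0690 + 0.25·0.9310) ≈ 0.1818
After a second independent assay='positive': P(infected) = 0.4·0.1818 / (0.4·0.1818 + 0.1·0.8182) ≈ 0.4706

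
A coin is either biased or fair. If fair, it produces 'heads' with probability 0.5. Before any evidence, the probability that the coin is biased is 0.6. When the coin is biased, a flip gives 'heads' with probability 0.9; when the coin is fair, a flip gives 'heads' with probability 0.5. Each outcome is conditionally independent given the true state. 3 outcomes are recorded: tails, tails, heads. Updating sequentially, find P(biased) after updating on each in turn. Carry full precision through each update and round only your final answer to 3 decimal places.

0.097

After 'tails': P(biased) = 0.1·0.6000 / (0.1·0.6000 + 0.5·0.4000) ≈ 0.2308
After 'tails': P(biased) = 0.1·0.2308 / (0.1·0.2308 + 0.5·0.7692) ≈ 0.0566
After 'heads': P(biased) = 0.9·0.0566 / (0.9·0.0566 + 0.5·0.9434) ≈ 0.0975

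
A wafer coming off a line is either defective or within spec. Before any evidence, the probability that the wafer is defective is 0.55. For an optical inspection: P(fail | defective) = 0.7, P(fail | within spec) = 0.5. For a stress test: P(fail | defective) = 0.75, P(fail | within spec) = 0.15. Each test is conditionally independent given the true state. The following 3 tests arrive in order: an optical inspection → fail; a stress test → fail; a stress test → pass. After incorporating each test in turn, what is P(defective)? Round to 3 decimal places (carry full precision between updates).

After an optical inspection='fail': P(defective) = 0.7·0.5500 / (0.7·0.5500 + 0.5·0.4500) ≈ 0.6311
After a stress test='fail': P(defective) = 0.75·0.6311 / (0.75·0.6311 + 0.15·0.3689) ≈ 0.8953
After a stress test='pass': P(defective) = 0.25·0.8953 / (0.25·0.8953 + 0.85·0.1047) ≈ 0.7156

0.716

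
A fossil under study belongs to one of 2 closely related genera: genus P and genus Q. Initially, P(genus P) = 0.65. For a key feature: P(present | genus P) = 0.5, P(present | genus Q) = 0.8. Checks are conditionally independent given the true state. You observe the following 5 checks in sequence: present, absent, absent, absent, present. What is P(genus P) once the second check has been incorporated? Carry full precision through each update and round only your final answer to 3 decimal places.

After 'present': P(genus P) = 0.5·0.6500 / (0.5·0.6500 + 0.8·0.3500) ≈ 0.5372
After 'absent': P(genus P) = 0.5·0.5372 / (0.5·0.5372 + 0.2·0.4628) ≈ 0.7437

0.744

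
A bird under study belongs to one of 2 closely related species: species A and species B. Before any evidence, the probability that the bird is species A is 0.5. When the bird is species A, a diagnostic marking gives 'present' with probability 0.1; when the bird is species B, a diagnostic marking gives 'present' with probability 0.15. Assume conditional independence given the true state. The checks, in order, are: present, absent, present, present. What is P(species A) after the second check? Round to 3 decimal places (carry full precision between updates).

After 'present': P(species A) = 0.1·0.5000 / (0.1·0.5000 + 0.15·0.5000) ≈ 0.4000
After 'absent': P(species A) = 0.9·0.4000 / (0.9·0.4000 + 0.85·0.6000) ≈ 0.4138

0.414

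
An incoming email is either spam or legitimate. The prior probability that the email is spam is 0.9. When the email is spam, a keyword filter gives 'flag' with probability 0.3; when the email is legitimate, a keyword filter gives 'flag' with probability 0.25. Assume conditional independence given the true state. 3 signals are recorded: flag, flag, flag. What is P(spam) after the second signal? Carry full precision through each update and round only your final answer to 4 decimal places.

After 'flag': P(spam) = 0.3·0.9000 / (0.3·0.9000 + 0.25·0.1000) ≈ 0.9153
After 'flag': P(spam) = 0.3·0.9153 / (0.3·0.9153 + 0.25·0.0847) ≈ 0.9284

0.9284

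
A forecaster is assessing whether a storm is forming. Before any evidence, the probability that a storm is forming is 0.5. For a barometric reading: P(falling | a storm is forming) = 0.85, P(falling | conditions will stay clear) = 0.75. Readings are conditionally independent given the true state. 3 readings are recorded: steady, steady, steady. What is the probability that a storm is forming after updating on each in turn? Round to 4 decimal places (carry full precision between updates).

0.1776

After 'steady': P(storm) = 0.15·0.5000 / (0.15·0.5000 + 0.25·0.5000) ≈ 0.3750
After 'steady': P(storm) = 0.15·0.3750 / (0.15·0.3750 + 0.25·0.6250) ≈ 0.2647
After 'steady': P(storm) = 0.15·0.2647 / (0.15·0.2647 + 0.25·0.7353) ≈ 0.1776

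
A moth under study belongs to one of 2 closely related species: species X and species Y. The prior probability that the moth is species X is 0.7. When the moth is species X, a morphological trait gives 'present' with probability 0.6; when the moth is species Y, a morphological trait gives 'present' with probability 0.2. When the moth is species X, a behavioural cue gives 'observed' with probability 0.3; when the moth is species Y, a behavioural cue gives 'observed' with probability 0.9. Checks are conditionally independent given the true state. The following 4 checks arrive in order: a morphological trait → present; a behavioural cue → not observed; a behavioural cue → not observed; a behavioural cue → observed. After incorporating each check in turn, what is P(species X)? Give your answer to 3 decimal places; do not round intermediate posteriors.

0.991

After a morphological trait='present': P(species X) = 0.6·0.7000 / (0.6·0.7000 + 0.2·0.3000) ≈ 0.8750
After a behavioural cue='not observed': P(species X) = 0.7·0.8750 / (0.7·0.8750 + 0.1·0.1250) ≈ 0.9800
After a behavioural cue='not observed': P(species X) = 0.7·0.9800 / (0.7·0.9800 + 0.1·0.0200) ≈ 0.9971
After a behavioural cue='observed': P(species X) = 0.3·0.9971 / (0.3·0.9971 + 0.9·0.0029) ≈ 0.9913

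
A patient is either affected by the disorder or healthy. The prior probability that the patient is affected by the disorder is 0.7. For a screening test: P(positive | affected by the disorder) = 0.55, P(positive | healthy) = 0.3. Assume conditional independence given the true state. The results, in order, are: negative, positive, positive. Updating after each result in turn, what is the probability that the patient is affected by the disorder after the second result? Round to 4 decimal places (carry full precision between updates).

Each posterior becomes the prior for the next update.
After 'negative': P(affected) = 0.45·0.7000 / (0.45·0.7000 + 0.7·0.3000) ≈ 0.6000
After 'positive': P(affected) = 0.55·0.6000 / (0.55·0.6000 + 0.3·0.4000) ≈ 0.7333

0.7333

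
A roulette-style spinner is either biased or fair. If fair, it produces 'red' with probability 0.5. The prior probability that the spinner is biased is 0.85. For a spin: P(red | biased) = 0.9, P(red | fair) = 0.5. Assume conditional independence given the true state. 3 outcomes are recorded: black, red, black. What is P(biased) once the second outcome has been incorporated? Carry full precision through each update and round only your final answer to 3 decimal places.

Apply Bayes' rule sequentially, carrying P(biased) forward.
After 'black': P(biased) = 0.1·0.8500 / (0.1·0.8500 + 0.5·0.1500) ≈ 0.5312
After 'red': P(biased) = 0.9·0.5312 / (0.9·0.5312 + 0.5·0.4688) ≈ 0.6711

0.671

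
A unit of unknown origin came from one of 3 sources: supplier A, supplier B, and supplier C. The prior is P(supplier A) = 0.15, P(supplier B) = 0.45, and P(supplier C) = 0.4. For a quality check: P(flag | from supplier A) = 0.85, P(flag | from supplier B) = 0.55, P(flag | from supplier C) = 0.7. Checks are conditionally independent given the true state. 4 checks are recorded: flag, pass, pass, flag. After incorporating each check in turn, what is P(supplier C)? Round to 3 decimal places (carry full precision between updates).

Each posterior becomes the prior for the next update.
After 'flag': normaliser = 0.85·0.1500 + 0.55·0.4500 + 0.7·0.4000; P(supplier A) ≈ 0.1947, P(supplier B) ≈ 0.3779, P(supplier C) ≈ 0.4275
After 'pass': normaliser = 0.15·0.1947 + 0.45·0.3779 + 0.3·0.4275; P(supplier A) ≈ 0.0892, P(supplier B) ≈ 0.5192, P(supplier C) ≈ 0.3916
After 'pass': normaliser = 0.15·0.0892 + 0.45·0.5192 + 0.3·0.3916; P(supplier A) ≈ 0.0367, P(supplier B) ≈ 0.6410, P(supplier C) ≈ 0.3223
After 'flag': normaliser = 0.85·0.0367 + 0.55·0.6410 + 0.7·0.3223; P(supplier A) ≈ 0.0512, P(supplier B) ≈ 0.5786, P(supplier C) ≈ 0.3702

0.370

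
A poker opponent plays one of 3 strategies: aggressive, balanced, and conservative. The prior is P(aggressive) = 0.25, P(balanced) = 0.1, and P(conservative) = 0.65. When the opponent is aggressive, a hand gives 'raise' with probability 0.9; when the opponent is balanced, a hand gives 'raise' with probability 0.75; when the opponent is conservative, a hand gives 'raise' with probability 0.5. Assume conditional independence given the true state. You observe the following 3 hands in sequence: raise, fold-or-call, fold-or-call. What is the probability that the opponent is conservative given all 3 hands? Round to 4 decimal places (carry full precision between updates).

After 'raise': normaliser = 0.9·0.2500 + 0.75·0.1000 + 0.5·0.6500; P(aggressive) ≈ 0.3600, P(balanced) ≈ 0.1200, P(conservative) ≈ 0.5200
After 'fold-or-call': normaliser = 0.1·0.3600 + 0.25·0.1200 + 0.5·0.5200; P(aggressive) ≈ 0.1104, P(balanced) ≈ 0.0920, P(conservative) ≈ 0.7975
After 'fold-or-call': normaliser = 0.1·0.1104 + 0.25·0.0920 + 0.5·0.7975; P(aggressive) ≈ 0.0255, P(balanced) ≈ 0.0532, P(conservative) ≈ 0.9213

0.9213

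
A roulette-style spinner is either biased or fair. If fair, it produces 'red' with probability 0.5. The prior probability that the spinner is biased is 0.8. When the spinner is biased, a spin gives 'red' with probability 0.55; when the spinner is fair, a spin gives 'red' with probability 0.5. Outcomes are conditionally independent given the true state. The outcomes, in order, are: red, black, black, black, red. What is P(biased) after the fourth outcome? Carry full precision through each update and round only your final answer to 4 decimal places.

0.7623

After 'red': P(biased) = 0.55·0.8000 / (0.55·0.8000 + 0.5·0.2000) ≈ 0.8148
After 'black': P(biased) = 0.45·0.8148 / (0.45·0.8148 + 0.5·0.1852) ≈ 0.7984
After 'black': P(biased) = 0.45·0.7984 / (0.45·0.7984 + 0.5·0.2016) ≈ 0.7809
After 'black': P(biased) = 0.45·0.7809 / (0.45·0.7809 + 0.5·0.2191) ≈ 0.7623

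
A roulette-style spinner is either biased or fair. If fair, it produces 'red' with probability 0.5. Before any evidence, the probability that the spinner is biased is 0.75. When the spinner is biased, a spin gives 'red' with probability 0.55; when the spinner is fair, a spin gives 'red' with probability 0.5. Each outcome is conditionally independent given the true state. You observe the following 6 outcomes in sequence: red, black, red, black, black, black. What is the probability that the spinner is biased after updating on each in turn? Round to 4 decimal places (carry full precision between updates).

After 'red': P(biased) = 0.55·0.7500 / (0.55·0.7500 + 0.5·0.2500) ≈ 0.7674
After 'black': P(biased) = 0.45·0.7674 / (0.45·0.7674 + 0.5·0.2326) ≈ 0.7481
After 'red': P(biased) = 0.55·0.7481 / (0.55·0.7481 + 0.5·0.2519) ≈ 0.7656
After 'black': P(biased) = 0.45·0.7656 / (0.45·0.7656 + 0.5·0.2344) ≈ 0.7462
After 'black': P(biased) = 0.45·0.7462 / (0.45·0.7462 + 0.5·0.2538) ≈ 0.7257
After 'black': P(biased) = 0.45·0.7257 / (0.45·0.7257 + 0.5·0.2743) ≈ 0.7043

0.7043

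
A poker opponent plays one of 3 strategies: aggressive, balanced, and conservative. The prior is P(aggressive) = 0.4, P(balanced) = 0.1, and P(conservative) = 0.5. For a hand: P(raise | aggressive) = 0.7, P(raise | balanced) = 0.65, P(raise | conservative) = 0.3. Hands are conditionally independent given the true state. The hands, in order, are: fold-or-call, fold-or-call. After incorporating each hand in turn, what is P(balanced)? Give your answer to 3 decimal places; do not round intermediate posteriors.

After 'fold-or-call': normaliser = 0.3·0.4000 + 0.35·0.1000 + 0.7·0.5000; P(aggressive) ≈ 0.2376, P(balanced) ≈ 0.0693, P(conservative) ≈ 0.6931
After 'fold-or-call': normaliser = 0.3·0.2376 + 0.35·0.0693 + 0.7·0.6931; P(aggressive) ≈ 0.1228, P(balanced) ≈ 0.0418, P(conservative) ≈ 0.8355

0.042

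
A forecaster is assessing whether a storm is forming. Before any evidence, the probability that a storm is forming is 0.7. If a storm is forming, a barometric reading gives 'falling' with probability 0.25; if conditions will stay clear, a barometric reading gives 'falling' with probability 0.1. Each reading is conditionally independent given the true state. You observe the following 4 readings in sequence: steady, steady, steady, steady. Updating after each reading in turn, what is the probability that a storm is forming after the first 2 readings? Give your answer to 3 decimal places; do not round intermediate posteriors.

After 'steady': P(storm) = 0.75·0.7000 / (0.75·0.7000 + 0.9·0.3000) ≈ 0.6604
After 'steady': P(storm) = 0.75·0.6604 / (0.75·0.6604 + 0.9·0.3396) ≈ 0.6184

0.618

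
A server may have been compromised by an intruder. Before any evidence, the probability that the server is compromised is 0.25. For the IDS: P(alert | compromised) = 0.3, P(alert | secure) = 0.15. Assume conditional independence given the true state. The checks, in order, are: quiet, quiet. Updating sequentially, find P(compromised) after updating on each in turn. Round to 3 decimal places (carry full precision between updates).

After 'quiet': P(compromised) = 0.7·0.2500 / (0.7·0.2500 + 0.85·0.7500) ≈ 0.2154
After 'quiet': P(compromised) = 0.7·0.2154 / (0.7·0.2154 + 0.85·0.7846) ≈ 0.1844

0.184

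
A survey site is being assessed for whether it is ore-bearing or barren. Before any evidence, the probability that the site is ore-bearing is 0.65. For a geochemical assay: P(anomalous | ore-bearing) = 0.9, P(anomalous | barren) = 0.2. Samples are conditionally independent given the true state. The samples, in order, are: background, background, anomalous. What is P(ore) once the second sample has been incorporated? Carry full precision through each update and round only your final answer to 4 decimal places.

Apply Bayes' rule sequentially, carrying P(ore) forward.
After 'background': P(ore) = 0.1·0.6500 / (0.1·0.6500 + 0.8·0.3500) ≈ 0.1884
After 'background': P(ore) = 0.1·0.1884 / (0.1·0.1884 + 0.8·0.8116) ≈ 0.0282

0.0282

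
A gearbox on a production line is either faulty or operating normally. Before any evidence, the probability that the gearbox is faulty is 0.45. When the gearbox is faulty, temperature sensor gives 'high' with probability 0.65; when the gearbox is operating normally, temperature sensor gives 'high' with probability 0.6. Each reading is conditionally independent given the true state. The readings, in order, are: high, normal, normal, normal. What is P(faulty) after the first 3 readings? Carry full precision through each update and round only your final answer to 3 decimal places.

After 'high': P(faulty) = 0.65·0.4500 / (0.65·0.4500 + 0.6·0.5500) ≈ 0.4699
After 'normal': P(faulty) = 0.35·0.4699 / (0.35·0.4699 + 0.4·0.5301) ≈ 0.4368
After 'normal': P(faulty) = 0.35·0.4368 / (0.35·0.4368 + 0.4·0.5632) ≈ 0.4043

0.404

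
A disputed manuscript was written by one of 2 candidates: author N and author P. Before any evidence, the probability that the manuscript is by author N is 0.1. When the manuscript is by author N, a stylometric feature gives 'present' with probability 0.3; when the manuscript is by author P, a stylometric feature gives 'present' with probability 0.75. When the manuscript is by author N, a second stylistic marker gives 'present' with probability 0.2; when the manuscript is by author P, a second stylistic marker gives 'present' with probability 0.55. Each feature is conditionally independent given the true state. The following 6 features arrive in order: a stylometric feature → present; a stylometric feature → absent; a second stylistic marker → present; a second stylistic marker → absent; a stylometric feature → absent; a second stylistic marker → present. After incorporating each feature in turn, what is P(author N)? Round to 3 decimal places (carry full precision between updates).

After a stylometric feature='present': P(author N) = 0.3·0.1000 / (0.3·0.1000 + 0.75·0.9000) ≈ 0.0426
After a stylometric feature='absent': P(author N) = 0.7·0.0426 / (0.7·0.0426 + 0.25·0.9574) ≈ 0.1107
After a second stylistic marker='present': P(author N) = 0.2·0.1107 / (0.2·0.1107 + 0.55·0.8893) ≈ 0.0433
After a second stylistic marker='absent': P(author N) = 0.8·0.0433 / (0.8·0.0433 + 0.45·0.9567) ≈ 0.0745
After a stylometric feature='absent': P(author N) = 0.7·0.0745 / (0.7·0.0745 + 0.25·0.9255) ≈ 0.1838
After a second stylistic marker='present': P(author N) = 0.2·0.1838 / (0.2·0.1838 + 0.55·0.8162) ≈ 0.0757

0.076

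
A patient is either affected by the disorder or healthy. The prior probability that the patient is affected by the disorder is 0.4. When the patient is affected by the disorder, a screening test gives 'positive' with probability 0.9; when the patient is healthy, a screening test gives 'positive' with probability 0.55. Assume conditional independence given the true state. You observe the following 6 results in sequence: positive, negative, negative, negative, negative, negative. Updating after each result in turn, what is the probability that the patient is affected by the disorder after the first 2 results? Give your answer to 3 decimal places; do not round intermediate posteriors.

0.195

After 'positive': P(affected) = 0.9·0.4000 / (0.9·0.4000 + 0.55·0.6000) ≈ 0.5217
After 'negative': P(affected) = 0.1·0.5217 / (0.1·0.5217 + 0.45·0.4783) ≈ 0.1951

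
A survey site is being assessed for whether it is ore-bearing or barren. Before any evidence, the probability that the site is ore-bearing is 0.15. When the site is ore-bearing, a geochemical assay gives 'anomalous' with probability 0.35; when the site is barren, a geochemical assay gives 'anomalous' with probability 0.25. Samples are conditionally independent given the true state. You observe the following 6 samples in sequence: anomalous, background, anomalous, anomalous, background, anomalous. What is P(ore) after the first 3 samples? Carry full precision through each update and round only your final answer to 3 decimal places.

0.231

After 'anomalous': P(ore) = 0.35·0.1500 / (0.35·0.1500 + 0.25·0.8500) ≈ 0.1981
After 'background': P(ore) = 0.65·0.1981 / (0.65·0.1981 + 0.75·0.8019) ≈ 0.1764
After 'anomalous': P(ore) = 0.35·0.1764 / (0.35·0.1764 + 0.25·0.8236) ≈ 0.2306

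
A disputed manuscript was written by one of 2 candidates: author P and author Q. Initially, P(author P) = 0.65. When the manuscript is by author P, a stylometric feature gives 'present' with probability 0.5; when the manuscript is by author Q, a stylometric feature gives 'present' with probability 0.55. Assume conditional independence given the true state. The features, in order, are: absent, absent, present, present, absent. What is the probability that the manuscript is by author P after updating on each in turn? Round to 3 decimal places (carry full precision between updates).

Apply Bayes' rule sequentially, carrying P(author P) forward.
After 'absent': P(author P) = 0.5·0.6500 / (0.5·0.6500 + 0.45·0.3500) ≈ 0.6736
After 'absent': P(author P) = 0.5·0.6736 / (0.5·0.6736 + 0.45·0.3264) ≈ 0.6963
After 'present': P(author P) = 0.5·0.6963 / (0.5·0.6963 + 0.55·0.3037) ≈ 0.6758
After 'present': P(author P) = 0.5·0.6758 / (0.5·0.6758 + 0.55·0.3242) ≈ 0.6546
After 'absent': P(author P) = 0.5·0.6546 / (0.5·0.6546 + 0.45·0.3454) ≈ 0.6780

0.678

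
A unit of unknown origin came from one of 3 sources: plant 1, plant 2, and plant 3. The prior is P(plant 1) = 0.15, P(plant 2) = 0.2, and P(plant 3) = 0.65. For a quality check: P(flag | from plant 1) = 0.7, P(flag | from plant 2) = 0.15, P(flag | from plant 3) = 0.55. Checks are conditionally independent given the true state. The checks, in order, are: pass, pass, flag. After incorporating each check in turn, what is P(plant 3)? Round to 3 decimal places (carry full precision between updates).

After 'pass': normaliser = 0.3·0.1500 + 0.85·0.2000 + 0.45·0.6500; P(plant 1) ≈ 0.0887, P(plant 2) ≈ 0.3350, P(plant 3) ≈ 0.5764
After 'pass': normaliser = 0.3·0.0887 + 0.85·0.3350 + 0.45·0.5764; P(plant 1) ≈ 0.0466, P(plant 2) ≈ 0.4989, P(plant 3) ≈ 0.4545
After 'flag': normaliser = 0.7·0.0466 + 0.15·0.4989 + 0.55·0.4545; P(plant 1) ≈ 0.0913, P(plant 2) ≈ 0.2094, P(plant 3) ≈ 0.6993

0.699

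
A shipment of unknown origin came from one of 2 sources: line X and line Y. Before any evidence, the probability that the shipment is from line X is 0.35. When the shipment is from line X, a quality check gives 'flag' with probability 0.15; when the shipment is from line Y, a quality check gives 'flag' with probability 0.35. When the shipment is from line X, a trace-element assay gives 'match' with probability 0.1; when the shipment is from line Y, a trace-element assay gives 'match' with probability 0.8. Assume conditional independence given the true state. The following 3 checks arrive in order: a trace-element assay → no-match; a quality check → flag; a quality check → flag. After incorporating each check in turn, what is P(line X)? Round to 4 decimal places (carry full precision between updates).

0.3080

Apply Bayes' rule sequentially, carrying P(line X) forward.
After a trace-element assay='no-match': P(line X) = 0.9·0.3500 / (0.9·0.3500 + 0.2·0.6500) ≈ 0.7079
After a quality check='flag': P(line X) = 0.15·0.7079 / (0.15·0.7079 + 0.35·0.2921) ≈ 0.5094
After a quality check='flag': P(line X) = 0.15·0.5094 / (0.15·0.5094 + 0.35·0.4906) ≈ 0.3080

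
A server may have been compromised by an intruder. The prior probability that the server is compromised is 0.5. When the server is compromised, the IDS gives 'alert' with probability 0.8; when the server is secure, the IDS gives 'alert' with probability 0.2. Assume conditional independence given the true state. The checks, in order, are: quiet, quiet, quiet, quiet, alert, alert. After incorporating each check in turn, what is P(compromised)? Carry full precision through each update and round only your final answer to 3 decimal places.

0.059

After 'quiet': P(compromised) = 0.2·0.5000 / (0.2·0.5000 + 0.8·0.5000) ≈ 0.2000
After 'quiet': P(compromised) = 0.2·0.2000 / (0.2·0.2000 + 0.8·0.8000) ≈ 0.0588
After 'quiet': P(compromised) = 0.2·0.0588 / (0.2·0.0588 + 0.8·0.9412) ≈ 0.0154
After 'quiet': P(compromised) = 0.2·0.0154 / (0.2·0.0154 + 0.8·0.9846) ≈ 0.0039
After 'alert': P(compromised) = 0.8·0.0039 / (0.8·0.0039 + 0.2·0.9961) ≈ 0.0154
After 'alert': P(compromised) = 0.8·0.0154 / (0.8·0.0154 + 0.2·0.9846) ≈ 0.0588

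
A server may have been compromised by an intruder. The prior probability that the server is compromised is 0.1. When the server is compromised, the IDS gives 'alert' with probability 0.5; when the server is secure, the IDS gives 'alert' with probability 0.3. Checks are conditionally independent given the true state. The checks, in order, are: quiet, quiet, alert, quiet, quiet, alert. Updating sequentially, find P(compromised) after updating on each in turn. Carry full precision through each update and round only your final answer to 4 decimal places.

After 'quiet': P(compromised) = 0.5·0.1000 / (0.5·0.1000 + 0.7·0.9000) ≈ 0.0735
After 'quiet': P(compromised) = 0.5·0.0735 / (0.5·0.0735 + 0.7·0.9265) ≈ 0.0536
After 'alert': P(compromised) = 0.5·0.0536 / (0.5·0.0536 + 0.3·0.9464) ≈ 0.0863
After 'quiet': P(compromised) = 0.5·0.0863 / (0.5·0.0863 + 0.7·0.9137) ≈ 0.0632
After 'quiet': P(compromised) = 0.5·0.0632 / (0.5·0.0632 + 0.7·0.9368) ≈ 0.0460
After 'alert': P(compromised) = 0.5·0.0460 / (0.5·0.0460 + 0.3·0.9540) ≈ 0.0744

0.0744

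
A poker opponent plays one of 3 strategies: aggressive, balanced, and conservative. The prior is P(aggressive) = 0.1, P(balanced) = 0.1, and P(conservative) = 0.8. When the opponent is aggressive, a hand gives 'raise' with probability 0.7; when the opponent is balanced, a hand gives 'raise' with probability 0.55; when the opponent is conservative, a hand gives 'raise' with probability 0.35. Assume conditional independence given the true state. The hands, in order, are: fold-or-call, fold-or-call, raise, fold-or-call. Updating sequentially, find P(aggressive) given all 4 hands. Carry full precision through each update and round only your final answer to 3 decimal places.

0.023

After 'fold-or-call': normaliser = 0.3·0.1000 + 0.45·0.1000 + 0.65·0.8000; P(aggressive) ≈ 0.0504, P(balanced) ≈ 0.0756, P(conservative) ≈ 0.8739
After 'fold-or-call': normaliser = 0.3·0.0504 + 0.45·0.0756 + 0.65·0.8739; P(aggressive) ≈ 0.0245, P(balanced) ≈ 0.0551, P(conservative) ≈ 0.9204
After 'raise': normaliser = 0.7·0.0245 + 0.55·0.0551 + 0.35·0.9204; P(aggressive) ≈ 0.0464, P(balanced) ≈ 0.0821, P(conservative) ≈ 0.8715
After 'fold-or-call': normaliser = 0.3·0.0464 + 0.45·0.0821 + 0.65·0.8715; P(aggressive) ≈ 0.0226, P(balanced) ≈ 0.0598, P(conservative) ≈ 0.9176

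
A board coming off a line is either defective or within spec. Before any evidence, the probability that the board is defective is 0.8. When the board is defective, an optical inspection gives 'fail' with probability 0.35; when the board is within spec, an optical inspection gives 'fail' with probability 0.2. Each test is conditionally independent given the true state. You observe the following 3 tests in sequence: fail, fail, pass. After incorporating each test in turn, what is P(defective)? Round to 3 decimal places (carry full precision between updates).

After 'fail': P(defective) = 0.35·0.8000 / (0.35·0.8000 + 0.2·0.2000) ≈ 0.8750
After 'fail': P(defective) = 0.35·0.8750 / (0.35·0.8750 + 0.2·0.1250) ≈ 0.9245
After 'pass': P(defective) = 0.65·0.9245 / (0.65·0.9245 + 0.8·0.0755) ≈ 0.9087

0.909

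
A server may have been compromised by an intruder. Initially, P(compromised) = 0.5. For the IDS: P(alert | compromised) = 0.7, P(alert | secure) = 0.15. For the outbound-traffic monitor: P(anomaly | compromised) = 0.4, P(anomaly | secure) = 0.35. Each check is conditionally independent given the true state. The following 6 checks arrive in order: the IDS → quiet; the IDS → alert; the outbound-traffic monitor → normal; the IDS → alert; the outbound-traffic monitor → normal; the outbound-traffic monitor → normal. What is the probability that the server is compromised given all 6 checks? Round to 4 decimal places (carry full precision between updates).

Apply Bayes' rule sequentially, carrying P(compromised) forward.
After the IDS='quiet': P(compromised) = 0.3·0.5000 / (0.3·0.5000 + 0.85·0.5000) ≈ 0.2609
After the IDS='alert': P(compromised) = 0.7·0.2609 / (0.7·0.2609 + 0.15·0.7391) ≈ 0.6222
After the outbound-traffic monitor='normal': P(compromised) = 0.6·0.6222 / (0.6·0.6222 + 0.65·0.3778) ≈ 0.6032
After the IDS='alert': P(compromised) = 0.7·0.6032 / (0.7·0.6032 + 0.15·0.3968) ≈ 0.8765
After the outbound-traffic monitor='normal': P(compromised) = 0.6·0.8765 / (0.6·0.8765 + 0.65·0.1235) ≈ 0.8675
After the outbound-traffic monitor='normal': P(compromised) = 0.6·0.8675 / (0.6·0.8675 + 0.65·0.1325) ≈ 0.8581

0.8581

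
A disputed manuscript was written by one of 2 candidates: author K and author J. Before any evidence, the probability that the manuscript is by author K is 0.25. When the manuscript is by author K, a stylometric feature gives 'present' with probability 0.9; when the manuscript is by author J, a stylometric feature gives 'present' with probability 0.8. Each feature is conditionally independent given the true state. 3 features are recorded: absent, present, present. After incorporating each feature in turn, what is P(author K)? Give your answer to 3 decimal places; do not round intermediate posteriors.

Apply Bayes' rule sequentially, carrying P(author K) forward.
After 'absent': P(author K) = 0.1·0.2500 / (0.1·0.2500 + 0.2·0.7500) ≈ 0.1429
After 'present': P(author K) = 0.9·0.1429 / (0.9·0.1429 + 0.8·0.8571) ≈ 0.1579
After 'present': P(author K) = 0.9·0.1579 / (0.9·0.1579 + 0.8·0.8421) ≈ 0.1742

0.174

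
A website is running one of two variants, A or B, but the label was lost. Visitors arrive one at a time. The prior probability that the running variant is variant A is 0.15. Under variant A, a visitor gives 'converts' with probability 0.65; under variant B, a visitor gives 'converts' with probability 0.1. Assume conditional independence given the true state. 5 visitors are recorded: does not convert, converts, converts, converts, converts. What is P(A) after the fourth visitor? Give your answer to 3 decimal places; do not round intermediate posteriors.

0.950

After 'does not convert': P(A) = 0.35·0.1500 / (0.35·0.1500 + 0.9·0.8500) ≈ 0.0642
After 'converts': P(A) = 0.65·0.0642 / (0.65·0.0642 + 0.1·0.9358) ≈ 0.3085
After 'converts': P(A) = 0.65·0.3085 / (0.65·0.3085 + 0.1·0.6915) ≈ 0.7436
After 'converts': P(A) = 0.65·0.7436 / (0.65·0.7436 + 0.1·0.2564) ≈ 0.9496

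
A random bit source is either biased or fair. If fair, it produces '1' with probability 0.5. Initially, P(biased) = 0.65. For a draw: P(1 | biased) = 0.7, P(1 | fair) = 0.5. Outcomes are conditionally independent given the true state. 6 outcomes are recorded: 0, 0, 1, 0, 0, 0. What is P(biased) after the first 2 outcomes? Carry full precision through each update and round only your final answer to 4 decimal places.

0.4007

After '0': P(biased) = 0.3·0.6500 / (0.3·0.6500 + 0.5·0.3500) ≈ 0.5270
After '0': P(biased) = 0.3·0.5270 / (0.3·0.5270 + 0.5·0.4730) ≈ 0.4007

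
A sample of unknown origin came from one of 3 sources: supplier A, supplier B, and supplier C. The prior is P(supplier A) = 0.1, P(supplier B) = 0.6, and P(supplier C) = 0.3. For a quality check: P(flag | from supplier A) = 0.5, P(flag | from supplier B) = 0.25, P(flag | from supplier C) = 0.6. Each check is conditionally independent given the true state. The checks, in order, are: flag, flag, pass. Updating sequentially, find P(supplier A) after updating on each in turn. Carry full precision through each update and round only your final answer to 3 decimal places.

After 'flag': normaliser = 0.5·0.1000 + 0.25·0.6000 + 0.6·0.3000; P(supplier A) ≈ 0.1316, P(supplier B) ≈ 0.3947, P(supplier C) ≈ 0.4737
After 'flag': normaliser = 0.5·0.1316 + 0.25·0.3947 + 0.6·0.4737; P(supplier A) ≈ 0.1466, P(supplier B) ≈ 0.2199, P(supplier C) ≈ 0.6334
After 'pass': normaliser = 0.5·0.1466 + 0.75·0.2199 + 0.4·0.6334; P(supplier A) ≈ 0.1491, P(supplier B) ≈ 0.3355, P(supplier C) ≈ 0.5154

0.149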